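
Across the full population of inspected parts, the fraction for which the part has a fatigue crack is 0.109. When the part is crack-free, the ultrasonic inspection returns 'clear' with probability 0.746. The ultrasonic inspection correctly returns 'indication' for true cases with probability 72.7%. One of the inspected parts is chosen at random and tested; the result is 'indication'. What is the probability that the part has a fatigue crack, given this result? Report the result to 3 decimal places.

Let H be the event that the part has a fatigue crack. P(H) = 0.109, so P(¬H) = 0.891. With E the 'indication' result, P(E|H) = 0.727 and P(E|¬H) = 0.254.
P(E) = 0.727·0.109 + 0.254·0.891 = 0.079243 + 0.22631 = 0.30556.
By Bayes' theorem, P(H|E) = 0.079243 / 0.30556 = 0.259.

P(H | E) ≈ 0.259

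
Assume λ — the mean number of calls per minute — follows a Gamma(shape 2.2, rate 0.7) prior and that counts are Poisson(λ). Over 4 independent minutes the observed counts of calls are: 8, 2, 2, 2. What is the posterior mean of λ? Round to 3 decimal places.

Posterior mean ≈ 3.447

Total count ∑xᵢ = 14 over n = 4 minutes.
Gamma is conjugate to the Poisson likelihood: posterior is Gamma(shape = 2.2+14 = 16.2, rate = 0.7+4 = 4.7).
Posterior mean = shape/rate = 16.2/4.7 = 3.447.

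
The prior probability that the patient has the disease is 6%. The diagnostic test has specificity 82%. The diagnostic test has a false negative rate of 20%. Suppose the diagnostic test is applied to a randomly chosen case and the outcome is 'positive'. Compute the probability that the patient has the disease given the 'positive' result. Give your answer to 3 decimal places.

P(H | E) ≈ 0.221

Write H for 'the patient has the disease'. Prior odds H:¬H = 0.06/0.94 = 0.063830. For the 'positive' outcome, the likelihood ratio is 0.8/0.18 = 4.4444.
Posterior odds = 0.063830 × 4.4444 = 0.28369, so P(H|E) = 0.28369/(1+0.28369) = 0.221.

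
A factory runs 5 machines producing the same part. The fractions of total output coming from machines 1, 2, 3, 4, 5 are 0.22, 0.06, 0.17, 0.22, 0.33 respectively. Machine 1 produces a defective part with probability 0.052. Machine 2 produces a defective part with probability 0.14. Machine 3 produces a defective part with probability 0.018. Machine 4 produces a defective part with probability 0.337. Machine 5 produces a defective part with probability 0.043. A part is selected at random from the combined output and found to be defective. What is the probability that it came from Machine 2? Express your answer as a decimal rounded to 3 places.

Posterior probability ≈ 0.076

Tabulate prior·likelihood by source: [1] prior 0.22, lik 0.052, product 0.01144; [2] prior 0.06, lik 0.14, product 0.008400; [3] prior 0.17, lik 0.018, product 0.003060; [4] prior 0.22, lik 0.337, product 0.07414; [5] prior 0.33, lik 0.043, product 0.01419.
Normalizing constant = 0.11123; the posterior for Machine 2 is its product over the sum, 0.008400/0.11123 = 0.076.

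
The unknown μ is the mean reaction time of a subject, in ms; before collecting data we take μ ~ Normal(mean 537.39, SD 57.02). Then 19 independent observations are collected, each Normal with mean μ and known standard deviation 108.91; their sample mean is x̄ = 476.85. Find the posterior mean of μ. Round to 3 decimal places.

With known σ, the Normal prior is conjugate. Weight on the data is w = (n/σ²)/(n/σ² + 1/τ₀²) = 0.00160184/(0.00160184+0.00030757) = 0.83892.
Posterior mean = w·x̄ + (1−w)·μ₀ = 0.83892·476.85 + 0.16108·537.39 = 486.602.

Posterior mean ≈ 486.602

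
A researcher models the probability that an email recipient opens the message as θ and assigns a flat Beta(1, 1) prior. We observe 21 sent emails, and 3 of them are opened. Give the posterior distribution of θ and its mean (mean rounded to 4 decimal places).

Posterior: Beta(4, 19); mean ≈ 0.1739

Observing 3 successes and 18 failures updates Beta(1, 1) by adding the success and failure counts to the two shape parameters: α = 1+3 = 4, β = 1+18 = 19.
E[θ | data] = 4/(4+19) = 0.1739.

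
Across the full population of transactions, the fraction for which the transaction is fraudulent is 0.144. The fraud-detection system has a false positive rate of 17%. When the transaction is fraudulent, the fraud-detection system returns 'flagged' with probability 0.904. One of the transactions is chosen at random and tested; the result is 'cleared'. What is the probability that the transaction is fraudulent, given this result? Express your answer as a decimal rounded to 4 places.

Write H for 'the transaction is fraudulent'. Prior odds H:¬H = 0.144/0.856 = 0.16822. For the 'cleared' outcome, the likelihood ratio is 0.096/0.83 = 0.11566.
Posterior odds = 0.16822 × 0.11566 = 0.019457, so P(H|E) = 0.019457/(1+0.019457) = 0.0191.

P(H | E) ≈ 0.0191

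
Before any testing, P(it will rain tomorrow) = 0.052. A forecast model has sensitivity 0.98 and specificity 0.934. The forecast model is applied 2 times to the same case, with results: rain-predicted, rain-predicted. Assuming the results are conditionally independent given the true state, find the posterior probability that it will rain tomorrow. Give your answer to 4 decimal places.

Posterior P(H) ≈ 0.9236

Let H be the event that it will rain tomorrow; start with P(H) = 0.052. P('rain-predicted'|H) = 0.98, P('rain-predicted'|¬H) = 0.066.
Update on result 1 ('rain-predicted'): P(H) ← 0.98·0.0520 / (0.98·0.0520 + 0.066·0.9480) = 0.050960/0.11353 = 0.4489.
Update on result 2 ('rain-predicted'): P(H) ← 0.98·0.4489 / (0.98·0.4489 + 0.066·0.5511) = 0.43990/0.47627 = 0.9236.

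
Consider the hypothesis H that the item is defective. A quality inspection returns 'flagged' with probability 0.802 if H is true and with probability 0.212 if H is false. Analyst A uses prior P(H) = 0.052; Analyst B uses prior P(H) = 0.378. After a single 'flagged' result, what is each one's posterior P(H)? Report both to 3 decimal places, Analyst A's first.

Analyst A: 0.172; Analyst B: 0.697

P('+'|H) = 0.802, P('+'|¬H) = 0.212.
Analyst A: numerator 0.802·0.052 = 0.041704; evidence = 0.041704+0.212·0.948 = 0.24268; posterior = 0.172.
Analyst B: numerator 0.802·0.378 = 0.30316; evidence = 0.30316+0.212·0.622 = 0.43502; posterior = 0.697.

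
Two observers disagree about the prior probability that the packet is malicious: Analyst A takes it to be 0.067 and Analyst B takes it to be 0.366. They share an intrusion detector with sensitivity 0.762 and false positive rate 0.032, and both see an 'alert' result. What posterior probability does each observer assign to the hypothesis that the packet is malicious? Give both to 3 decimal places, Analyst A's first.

Analyst A: 0.631; Analyst B: 0.932

P('+'|H) = 0.762, P('+'|¬H) = 0.032.
Analyst A: numerator 0.762·0.067 = 0.051054; evidence = 0.051054+0.032·0.933 = 0.080910; posterior = 0.631.
Analyst B: numerator 0.762·0.366 = 0.27889; evidence = 0.27889+0.032·0.634 = 0.29918; posterior = 0.932.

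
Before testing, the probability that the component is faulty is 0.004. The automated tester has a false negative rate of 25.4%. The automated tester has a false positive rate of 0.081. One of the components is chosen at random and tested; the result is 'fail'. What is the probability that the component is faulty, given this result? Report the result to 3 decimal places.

P(H | E) ≈ 0.036

Write H for 'the component is faulty'. Prior odds H:¬H = 0.004/0.996 = 0.0040161. For the 'fail' outcome, the likelihood ratio is 0.746/0.081 = 9.2099.
Posterior odds = 0.0040161 × 9.2099 = 0.036987, so P(H|E) = 0.036987/(1+0.036987) = 0.036.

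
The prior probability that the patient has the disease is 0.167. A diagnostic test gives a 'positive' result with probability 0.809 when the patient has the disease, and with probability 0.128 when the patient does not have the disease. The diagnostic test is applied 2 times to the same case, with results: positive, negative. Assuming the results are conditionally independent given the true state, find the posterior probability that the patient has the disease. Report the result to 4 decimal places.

Posterior P(H) ≈ 0.2172

Let H be the event that the patient has the disease; start with P(H) = 0.167. P('positive'|H) = 0.809, P('positive'|¬H) = 0.128.
Update on result 1 ('positive'): P(H) ← 0.809·0.1670 / (0.809·0.1670 + 0.128·0.8330) = 0.13510/0.24173 = 0.5589.
Update on result 2 ('negative'): P(H) ← 0.191·0.5589 / (0.191·0.5589 + 0.872·0.4411) = 0.10675/0.49138 = 0.2172.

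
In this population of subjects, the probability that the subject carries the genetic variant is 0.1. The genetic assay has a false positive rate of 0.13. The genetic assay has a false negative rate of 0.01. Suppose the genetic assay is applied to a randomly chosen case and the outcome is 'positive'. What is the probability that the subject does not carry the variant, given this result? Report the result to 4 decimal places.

P(¬H | E) ≈ 0.5417

Let H be the event that the subject carries the genetic variant. P(H) = 0.1, so P(¬H) = 0.9. With E the 'positive' result, P(E|H) = 0.99 and P(E|¬H) = 0.13.
P(E) = 0.99·0.1 + 0.13·0.9 = 0.099000 + 0.11700 = 0.21600.
By Bayes' theorem, P(H|E) = 0.099000 / 0.21600 = 0.4583. Hence P(¬H|E) = 1 − 0.4583 = 0.5417.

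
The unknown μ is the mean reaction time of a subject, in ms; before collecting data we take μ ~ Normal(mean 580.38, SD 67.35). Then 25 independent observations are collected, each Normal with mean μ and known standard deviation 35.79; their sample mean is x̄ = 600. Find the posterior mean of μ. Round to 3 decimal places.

With known σ, the Normal prior is conjugate. Weight on the data is w = (n/σ²)/(n/σ² + 1/τ₀²) = 0.0195172/(0.0195172+0.00022046) = 0.98883.
Posterior mean = w·x̄ + (1−w)·μ₀ = 0.98883·600 + 0.011169·580.38 = 599.781.

Posterior mean ≈ 599.781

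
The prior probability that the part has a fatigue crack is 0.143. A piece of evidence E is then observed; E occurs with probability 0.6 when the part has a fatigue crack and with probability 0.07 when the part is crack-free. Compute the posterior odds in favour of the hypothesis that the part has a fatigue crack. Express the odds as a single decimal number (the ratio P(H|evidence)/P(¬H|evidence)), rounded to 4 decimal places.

Prior odds = 0.143/(1−0.143) = 0.16686. In log-odds, ln(0.16686) = -1.7906.
Add log likelihood ratio: ln(8.5714) = 2.1484.
Posterior log-odds = 0.35784, so posterior odds = exp(0.35784) = 1.4302.

Posterior odds ≈ 1.4302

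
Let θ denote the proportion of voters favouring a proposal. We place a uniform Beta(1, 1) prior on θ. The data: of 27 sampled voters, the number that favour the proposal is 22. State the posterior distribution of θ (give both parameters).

Posterior: Beta(23, 6)

The binomial likelihood is conjugate to the Beta prior: with 22 successes and 5 failures, the posterior is Beta(1+22, 1+5) = Beta(23, 6).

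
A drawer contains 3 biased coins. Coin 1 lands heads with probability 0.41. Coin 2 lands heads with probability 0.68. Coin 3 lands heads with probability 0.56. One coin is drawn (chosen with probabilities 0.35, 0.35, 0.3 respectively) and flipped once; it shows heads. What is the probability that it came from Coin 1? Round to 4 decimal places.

Tabulate prior·likelihood by source: [1] prior 0.35, lik 0.41, product 0.1435; [2] prior 0.35, lik 0.68, product 0.2380; [3] prior 0.3, lik 0.56, product 0.1680.
Normalizing constant = 0.54950; the posterior for Coin 1 is its product over the sum, 0.1435/0.54950 = 0.2611.

Posterior probability ≈ 0.2611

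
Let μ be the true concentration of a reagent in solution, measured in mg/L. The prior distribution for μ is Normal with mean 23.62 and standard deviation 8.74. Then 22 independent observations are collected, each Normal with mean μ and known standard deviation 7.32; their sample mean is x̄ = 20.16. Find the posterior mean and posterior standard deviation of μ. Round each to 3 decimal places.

Prior precision 1/τ₀² = 1/8.74² = 0.0130911; data precision n/σ² = 22/7.32² = 0.410583.
Posterior precision = 0.0130911 + 0.410583 = 0.423674, giving posterior SD = 1/√0.423674 = 1.536.
Posterior mean = (0.0130911·23.62 + 0.410583·20.16) / 0.423674 = 20.267.

Posterior mean ≈ 20.267; posterior SD ≈ 1.536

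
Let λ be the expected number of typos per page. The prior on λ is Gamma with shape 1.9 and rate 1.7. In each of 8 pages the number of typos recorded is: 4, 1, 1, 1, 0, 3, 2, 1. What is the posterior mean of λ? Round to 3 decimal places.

Posterior mean ≈ 1.536

The Poisson likelihood adds the total count to the shape and the number of exposure periods to the rate. Here ∑xᵢ = 13 and n = 8, so shape 1.9→14.9 and rate 1.7→9.7.
Posterior mean = shape/rate = 14.9/9.7 = 1.536.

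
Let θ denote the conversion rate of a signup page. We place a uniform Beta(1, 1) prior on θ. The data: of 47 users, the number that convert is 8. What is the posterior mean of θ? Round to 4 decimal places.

Posterior mean ≈ 0.1837

Observing 8 successes and 39 failures updates Beta(1, 1) by adding the success and failure counts to the two shape parameters: α = 1+8 = 9, β = 1+39 = 40.
E[θ | data] = 9/(9+40) = 0.1837.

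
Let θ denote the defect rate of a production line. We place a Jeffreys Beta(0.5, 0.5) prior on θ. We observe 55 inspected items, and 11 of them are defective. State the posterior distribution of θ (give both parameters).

Observing 11 successes and 44 failures updates Beta(0.5, 0.5) by adding the success and failure counts to the two shape parameters: α = 0.5+11 = 11.5, β = 0.5+44 = 44.5.

Posterior: Beta(11.5, 44.5)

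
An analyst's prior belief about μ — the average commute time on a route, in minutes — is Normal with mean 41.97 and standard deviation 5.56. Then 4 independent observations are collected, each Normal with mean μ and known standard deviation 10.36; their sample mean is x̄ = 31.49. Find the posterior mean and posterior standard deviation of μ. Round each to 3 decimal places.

Posterior mean ≈ 36.360; posterior SD ≈ 3.790

With known σ, the Normal prior is conjugate. Weight on the data is w = (n/σ²)/(n/σ² + 1/τ₀²) = 0.0372684/(0.0372684+0.0323482) = 0.53534.
Posterior mean = w·x̄ + (1−w)·μ₀ = 0.53534·31.49 + 0.46466·41.97 = 36.360. Posterior variance = 1/(0.0372684+0.0323482) = 14.3644, so SD = 3.790.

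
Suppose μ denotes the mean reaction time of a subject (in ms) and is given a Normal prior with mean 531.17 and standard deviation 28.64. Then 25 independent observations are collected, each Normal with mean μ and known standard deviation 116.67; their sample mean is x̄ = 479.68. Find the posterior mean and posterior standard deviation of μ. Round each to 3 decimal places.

Posterior mean ≈ 500.223; posterior SD ≈ 18.090

Prior precision 1/τ₀² = 1/28.64² = 0.00121914; data precision n/σ² = 25/116.67² = 0.00183663.
Posterior precision = 0.00121914 + 0.00183663 = 0.00305577, giving posterior SD = 1/√0.00305577 = 18.090.
Posterior mean = (0.00121914·531.17 + 0.00183663·479.68) / 0.00305577 = 500.223.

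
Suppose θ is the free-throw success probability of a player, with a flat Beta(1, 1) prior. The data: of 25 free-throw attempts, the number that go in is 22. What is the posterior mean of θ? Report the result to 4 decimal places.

The binomial likelihood is conjugate to the Beta prior: with 22 successes and 3 failures, the posterior is Beta(1+22, 1+3) = Beta(23, 4).
E[θ | data] = 23/(23+4) = 0.8519.

Posterior mean ≈ 0.8519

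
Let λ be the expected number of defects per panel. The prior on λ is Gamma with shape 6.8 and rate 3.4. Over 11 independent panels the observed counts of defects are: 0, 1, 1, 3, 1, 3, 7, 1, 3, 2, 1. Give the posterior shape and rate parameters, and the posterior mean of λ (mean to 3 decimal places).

Posterior: Gamma(shape=29.8, rate=14.4); mean ≈ 2.069

Total count ∑xᵢ = 23 over n = 11 panels.
Gamma is conjugate to the Poisson likelihood: posterior is Gamma(shape = 6.8+23 = 29.8, rate = 3.4+11 = 14.4).
E[λ | data] = 29.8/14.4 = 2.069.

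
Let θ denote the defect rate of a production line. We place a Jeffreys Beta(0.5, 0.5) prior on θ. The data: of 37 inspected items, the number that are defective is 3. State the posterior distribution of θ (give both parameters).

The binomial likelihood is conjugate to the Beta prior: with 3 successes and 34 failures, the posterior is Beta(0.5+3, 0.5+34) = Beta(3.5, 34.5).

Posterior: Beta(3.5, 34.5)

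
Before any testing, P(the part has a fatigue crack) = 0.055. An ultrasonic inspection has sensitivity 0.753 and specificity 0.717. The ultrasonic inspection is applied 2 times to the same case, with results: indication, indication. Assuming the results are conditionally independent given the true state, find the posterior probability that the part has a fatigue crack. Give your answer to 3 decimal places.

With H the event that the part has a fatigue crack, the joint likelihood of the observed sequence is P(data|H) = 0.753·0.753 = 0.56701 and P(data|¬H) = 0.283·0.283 = 0.080089.
Bayes: P(H|data) = 0.055·0.56701 / (0.055·0.56701 + 0.945·0.080089) = 0.031185/0.10687 = 0.2918.

Posterior P(H) ≈ 0.292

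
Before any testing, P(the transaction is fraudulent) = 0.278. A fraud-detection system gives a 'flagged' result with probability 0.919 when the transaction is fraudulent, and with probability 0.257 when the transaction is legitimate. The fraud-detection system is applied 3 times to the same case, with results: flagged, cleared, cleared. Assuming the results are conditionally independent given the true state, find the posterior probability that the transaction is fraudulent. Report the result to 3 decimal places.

With H the event that the transaction is fraudulent, the joint likelihood of the observed sequence is P(data|H) = 0.919·0.081·0.081 = 0.0060296 and P(data|¬H) = 0.257·0.743·0.743 = 0.14188.
Bayes: P(H|data) = 0.278·0.0060296 / (0.278·0.0060296 + 0.722·0.14188) = 0.0016762/0.10411 = 0.0161.

Posterior P(H) ≈ 0.016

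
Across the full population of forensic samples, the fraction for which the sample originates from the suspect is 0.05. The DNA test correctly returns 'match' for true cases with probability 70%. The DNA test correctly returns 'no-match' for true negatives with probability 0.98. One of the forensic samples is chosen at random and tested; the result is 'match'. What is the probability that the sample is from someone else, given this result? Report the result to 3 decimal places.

Let H be the event that the sample originates from the suspect. P(H) = 0.05, so P(¬H) = 0.95. With E the 'match' result, P(E|H) = 0.7 and P(E|¬H) = 0.02.
P(E) = 0.7·0.05 + 0.02·0.95 = 0.035000 + 0.019000 = 0.054000.
By Bayes' theorem, P(H|E) = 0.035000 / 0.054000 = 0.648. Hence P(¬H|E) = 1 − 0.648 = 0.352.

P(¬H | E) ≈ 0.352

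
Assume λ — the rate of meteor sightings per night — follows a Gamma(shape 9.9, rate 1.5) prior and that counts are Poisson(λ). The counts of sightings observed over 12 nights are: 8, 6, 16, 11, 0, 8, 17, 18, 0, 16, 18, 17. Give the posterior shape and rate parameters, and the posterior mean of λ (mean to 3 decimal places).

Total count ∑xᵢ = 135 over n = 12 nights.
Gamma is conjugate to the Poisson likelihood: posterior is Gamma(shape = 9.9+135 = 144.9, rate = 1.5+12 = 13.5).
Posterior mean = shape/rate = 144.9/13.5 = 10.733.

Posterior: Gamma(shape=144.9, rate=13.5); mean ≈ 10.733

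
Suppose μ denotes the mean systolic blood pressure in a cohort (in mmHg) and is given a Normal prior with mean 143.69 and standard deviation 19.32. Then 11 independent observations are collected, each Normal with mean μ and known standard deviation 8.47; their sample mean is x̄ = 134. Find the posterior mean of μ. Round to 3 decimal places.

Posterior mean ≈ 134.166

With known σ, the Normal prior is conjugate. Weight on the data is w = (n/σ²)/(n/σ² + 1/τ₀²) = 0.153330/(0.153330+0.00267908) = 0.98283.
Posterior mean = w·x̄ + (1−w)·μ₀ = 0.98283·134 + 0.017173·143.69 = 134.166.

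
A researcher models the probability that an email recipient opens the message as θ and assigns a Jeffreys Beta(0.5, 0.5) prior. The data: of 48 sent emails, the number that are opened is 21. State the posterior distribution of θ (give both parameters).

Observing 21 successes and 27 failures updates Beta(0.5, 0.5) by adding the success and failure counts to the two shape parameters: α = 0.5+21 = 21.5, β = 0.5+27 = 27.5.

Posterior: Beta(21.5, 27.5)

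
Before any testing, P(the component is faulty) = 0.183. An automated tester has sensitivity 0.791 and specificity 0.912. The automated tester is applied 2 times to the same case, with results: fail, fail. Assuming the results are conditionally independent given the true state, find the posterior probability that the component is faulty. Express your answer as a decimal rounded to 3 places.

With H the event that the component is faulty, the joint likelihood of the observed sequence is P(data|H) = 0.791·0.791 = 0.62568 and P(data|¬H) = 0.088·0.088 = 0.0077440.
Bayes: P(H|data) = 0.183·0.62568 / (0.183·0.62568 + 0.817·0.0077440) = 0.11450/0.12083 = 0.9476.

Posterior P(H) ≈ 0.948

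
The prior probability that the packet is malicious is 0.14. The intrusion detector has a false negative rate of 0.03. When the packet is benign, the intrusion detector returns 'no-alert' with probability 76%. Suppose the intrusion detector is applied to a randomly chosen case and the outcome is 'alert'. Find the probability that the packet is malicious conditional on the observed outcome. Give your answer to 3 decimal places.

P(H | E) ≈ 0.397

Write H for 'the packet is malicious'. Prior odds H:¬H = 0.14/0.86 = 0.16279. For the 'alert' outcome, the likelihood ratio is 0.97/0.24 = 4.0417.
Posterior odds = 0.16279 × 4.0417 = 0.65795, so P(H|E) = 0.65795/(1+0.65795) = 0.397.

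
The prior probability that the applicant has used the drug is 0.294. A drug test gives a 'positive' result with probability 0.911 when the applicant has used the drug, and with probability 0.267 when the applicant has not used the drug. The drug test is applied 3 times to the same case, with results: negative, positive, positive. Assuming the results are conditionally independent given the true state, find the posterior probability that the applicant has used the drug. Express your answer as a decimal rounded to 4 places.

Posterior P(H) ≈ 0.3705

Let H be the event that the applicant has used the drug; start with P(H) = 0.294. P('positive'|H) = 0.911, P('positive'|¬H) = 0.267.
Update on result 1 ('negative'): P(H) ← 0.089·0.2940 / (0.089·0.2940 + 0.733·0.7060) = 0.026166/0.54366 = 0.0481.
Update on result 2 ('positive'): P(H) ← 0.911·0.0481 / (0.911·0.0481 + 0.267·0.9519) = 0.043846/0.29800 = 0.1471.
Update on result 3 ('positive'): P(H) ← 0.911·0.1471 / (0.911·0.1471 + 0.267·0.8529) = 0.13404/0.36175 = 0.3705.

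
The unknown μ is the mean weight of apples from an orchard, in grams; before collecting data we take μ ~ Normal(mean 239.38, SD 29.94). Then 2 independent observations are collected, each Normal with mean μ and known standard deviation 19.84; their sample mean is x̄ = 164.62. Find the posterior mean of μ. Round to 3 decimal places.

Posterior mean ≈ 178.079

Prior precision 1/τ₀² = 1/29.94² = 0.00111557; data precision n/σ² = 2/19.84² = 0.00508097.
Posterior precision = 0.00111557 + 0.00508097 = 0.00619654.
Posterior mean = (0.00111557·239.38 + 0.00508097·164.62) / 0.00619654 = 178.079.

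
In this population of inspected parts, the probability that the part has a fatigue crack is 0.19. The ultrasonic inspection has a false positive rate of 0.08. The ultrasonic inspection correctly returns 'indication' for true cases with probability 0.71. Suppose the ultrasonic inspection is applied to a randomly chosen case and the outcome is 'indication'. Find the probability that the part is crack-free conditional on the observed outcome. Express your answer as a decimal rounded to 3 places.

Let H be the event that the part has a fatigue crack. P(H) = 0.19, so P(¬H) = 0.81. With E the 'indication' result, P(E|H) = 0.71 and P(E|¬H) = 0.08.
P(E) = 0.71·0.19 + 0.08·0.81 = 0.13490 + 0.064800 = 0.19970.
By Bayes' theorem, P(H|E) = 0.13490 / 0.19970 = 0.676. Hence P(¬H|E) = 1 − 0.676 = 0.324.

P(¬H | E) ≈ 0.324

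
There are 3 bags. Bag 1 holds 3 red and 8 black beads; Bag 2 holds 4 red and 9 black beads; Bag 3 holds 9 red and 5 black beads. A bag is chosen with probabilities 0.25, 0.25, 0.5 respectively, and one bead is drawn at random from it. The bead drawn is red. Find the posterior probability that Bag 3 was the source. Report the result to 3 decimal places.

Posterior probability ≈ 0.689

Tabulate prior·likelihood by source: [1] prior 0.25, lik 0.2727, product 0.06818; [2] prior 0.25, lik 0.3077, product 0.07692; [3] prior 0.5, lik 0.6429, product 0.3214.
Normalizing constant = 0.46653; the posterior for Bag 3 is its product over the sum, 0.3214/0.46653 = 0.689.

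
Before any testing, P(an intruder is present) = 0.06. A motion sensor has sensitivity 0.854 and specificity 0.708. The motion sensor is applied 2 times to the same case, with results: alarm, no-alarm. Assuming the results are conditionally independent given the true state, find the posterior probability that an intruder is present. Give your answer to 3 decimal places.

With H the event that an intruder is present, the joint likelihood of the observed sequence is P(data|H) = 0.854·0.146 = 0.12468 and P(data|¬H) = 0.292·0.708 = 0.20674.
Bayes: P(H|data) = 0.06·0.12468 / (0.06·0.12468 + 0.94·0.20674) = 0.0074810/0.20181 = 0.0371.

Posterior P(H) ≈ 0.037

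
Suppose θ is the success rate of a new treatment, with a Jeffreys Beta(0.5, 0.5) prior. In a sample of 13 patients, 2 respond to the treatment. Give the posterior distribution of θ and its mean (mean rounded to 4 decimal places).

Observing 2 successes and 11 failures updates Beta(0.5, 0.5) by adding the success and failure counts to the two shape parameters: α = 0.5+2 = 2.5, β = 0.5+11 = 11.5.
Posterior mean = α/(α+β) = 2.5/14 = 0.1786.

Posterior: Beta(2.5, 11.5); mean ≈ 0.1786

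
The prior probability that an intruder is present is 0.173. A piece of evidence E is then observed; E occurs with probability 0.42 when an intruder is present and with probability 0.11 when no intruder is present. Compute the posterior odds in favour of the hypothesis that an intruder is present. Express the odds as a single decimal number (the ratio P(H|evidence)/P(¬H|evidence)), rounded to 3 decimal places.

Posterior odds ≈ 0.799

Prior odds = 0.173/(1−0.173) = 0.20919.
Likelihood ratio for E = 0.42/0.11 = 3.8182.
Posterior odds = prior odds × LR = 0.79872.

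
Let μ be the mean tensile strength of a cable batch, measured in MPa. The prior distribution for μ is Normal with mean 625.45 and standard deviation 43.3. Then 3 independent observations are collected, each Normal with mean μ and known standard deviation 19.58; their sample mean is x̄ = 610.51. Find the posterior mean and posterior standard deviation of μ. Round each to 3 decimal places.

With known σ, the Normal prior is conjugate. Weight on the data is w = (n/σ²)/(n/σ² + 1/τ₀²) = 0.00782521/(0.00782521+0.00053336) = 0.93619.
Posterior mean = w·x̄ + (1−w)·μ₀ = 0.93619·610.51 + 0.063810·625.45 = 611.463. Posterior variance = 1/(0.00782521+0.00053336) = 119.638, so SD = 10.938.

Posterior mean ≈ 611.463; posterior SD ≈ 10.938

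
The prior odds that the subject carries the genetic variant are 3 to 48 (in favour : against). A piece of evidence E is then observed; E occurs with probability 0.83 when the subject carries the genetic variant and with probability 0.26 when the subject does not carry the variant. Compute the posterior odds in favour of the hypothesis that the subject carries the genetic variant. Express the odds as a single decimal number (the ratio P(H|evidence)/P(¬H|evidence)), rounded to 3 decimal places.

Posterior odds ≈ 0.200

Prior odds = 3/48 = 0.062500. In log-odds, ln(0.062500) = -2.7726.
Add log likelihood ratio: ln(3.1923) = 1.1607.
Posterior log-odds = -1.6118, so posterior odds = exp(-1.6118) = 0.19952.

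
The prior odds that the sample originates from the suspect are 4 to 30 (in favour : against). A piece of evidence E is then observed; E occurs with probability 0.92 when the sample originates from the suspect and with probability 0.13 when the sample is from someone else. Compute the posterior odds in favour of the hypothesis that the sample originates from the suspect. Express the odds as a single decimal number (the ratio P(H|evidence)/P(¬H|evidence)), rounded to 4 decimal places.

Posterior odds ≈ 0.9436

Prior odds = 4/30 = 0.13333.
Likelihood ratio for E = 0.92/0.13 = 7.0769.
Posterior odds = prior odds × LR = 0.94359.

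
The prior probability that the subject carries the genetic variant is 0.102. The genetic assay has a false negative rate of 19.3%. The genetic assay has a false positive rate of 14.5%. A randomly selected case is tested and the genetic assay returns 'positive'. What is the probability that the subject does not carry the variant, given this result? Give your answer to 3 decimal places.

Let H be the event that the subject carries the genetic variant. P(H) = 0.102, so P(¬H) = 0.898. With E the 'positive' result, P(E|H) = 0.807 and P(E|¬H) = 0.145.
P(E) = 0.807·0.102 + 0.145·0.898 = 0.082314 + 0.13021 = 0.21252.
By Bayes' theorem, P(H|E) = 0.082314 / 0.21252 = 0.387. Hence P(¬H|E) = 1 − 0.387 = 0.613.

P(¬H | E) ≈ 0.613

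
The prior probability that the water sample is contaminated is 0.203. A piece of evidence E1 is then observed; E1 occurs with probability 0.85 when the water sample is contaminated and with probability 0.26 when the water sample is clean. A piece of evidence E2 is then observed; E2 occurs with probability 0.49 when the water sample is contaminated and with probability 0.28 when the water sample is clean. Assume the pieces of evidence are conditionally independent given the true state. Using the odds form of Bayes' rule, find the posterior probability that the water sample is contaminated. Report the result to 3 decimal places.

Posterior probability ≈ 0.593

Prior odds = 0.203/(1−0.203) = 0.25471. In log-odds, ln(0.25471) = -1.3676.
Add log likelihood ratios: ln(3.2692) + ln(1.7500) = 1.7442.
Posterior log-odds = 0.37652, so posterior odds = exp(0.37652) = 1.4572. Converting, P(H|E) = 1.4572/2.4572 = 0.593.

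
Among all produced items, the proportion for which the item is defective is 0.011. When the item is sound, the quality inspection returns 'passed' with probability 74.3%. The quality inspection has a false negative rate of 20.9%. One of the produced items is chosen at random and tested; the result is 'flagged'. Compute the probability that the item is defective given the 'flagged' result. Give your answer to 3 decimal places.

P(H | E) ≈ 0.033

Let H be the event that the item is defective. P(H) = 0.011, so P(¬H) = 0.989. With E the 'flagged' result, P(E|H) = 0.791 and P(E|¬H) = 0.257.
P(E) = 0.791·0.011 + 0.257·0.989 = 0.0087010 + 0.25417 = 0.26287.
By Bayes' theorem, P(H|E) = 0.0087010 / 0.26287 = 0.033.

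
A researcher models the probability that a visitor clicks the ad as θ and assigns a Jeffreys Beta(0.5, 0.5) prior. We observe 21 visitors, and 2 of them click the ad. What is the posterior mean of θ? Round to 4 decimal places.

Observing 2 successes and 19 failures updates Beta(0.5, 0.5) by adding the success and failure counts to the two shape parameters: α = 0.5+2 = 2.5, β = 0.5+19 = 19.5.
E[θ | data] = 2.5/(2.5+19.5) = 0.1136.

Posterior mean ≈ 0.1136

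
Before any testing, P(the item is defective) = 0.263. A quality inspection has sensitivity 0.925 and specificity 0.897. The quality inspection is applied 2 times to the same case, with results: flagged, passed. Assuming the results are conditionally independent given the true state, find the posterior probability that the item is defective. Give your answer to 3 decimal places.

Let H be the event that the item is defective; start with P(H) = 0.263. P('flagged'|H) = 0.925, P('flagged'|¬H) = 0.103.
Update on result 1 ('flagged'): P(H) ← 0.925·0.2630 / (0.925·0.2630 + 0.103·0.7370) = 0.24328/0.31919 = 0.7622.
Update on result 2 ('passed'): P(H) ← 0.075·0.7622 / (0.075·0.7622 + 0.897·0.2378) = 0.057163/0.27049 = 0.2113.

Posterior P(H) ≈ 0.211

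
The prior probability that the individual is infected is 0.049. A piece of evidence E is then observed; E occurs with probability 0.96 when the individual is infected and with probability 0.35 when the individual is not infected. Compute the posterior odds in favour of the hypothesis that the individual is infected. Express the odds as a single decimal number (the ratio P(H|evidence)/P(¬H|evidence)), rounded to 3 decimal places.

Posterior odds ≈ 0.141

Prior odds = 0.049/(1−0.049) = 0.051525.
Likelihood ratio for E = 0.96/0.35 = 2.7429.
Posterior odds = prior odds × LR = 0.14132.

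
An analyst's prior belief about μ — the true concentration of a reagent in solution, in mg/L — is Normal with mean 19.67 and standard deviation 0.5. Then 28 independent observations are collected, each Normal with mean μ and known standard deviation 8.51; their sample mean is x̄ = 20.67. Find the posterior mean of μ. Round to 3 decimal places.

Posterior mean ≈ 19.758

Prior precision 1/τ₀² = 1/0.5² = 4.00000; data precision n/σ² = 28/8.51² = 0.386633.
Posterior precision = 4.00000 + 0.386633 = 4.38663.
Posterior mean = (4.00000·19.67 + 0.386633·20.67) / 4.38663 = 19.758.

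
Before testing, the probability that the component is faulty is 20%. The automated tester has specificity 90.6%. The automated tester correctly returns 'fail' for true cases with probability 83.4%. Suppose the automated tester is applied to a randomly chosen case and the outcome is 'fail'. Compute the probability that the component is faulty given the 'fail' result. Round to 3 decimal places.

Write H for 'the component is faulty'. Prior odds H:¬H = 0.2/0.8 = 0.25000. For the 'fail' outcome, the likelihood ratio is 0.834/0.094 = 8.8723.
Posterior odds = 0.25000 × 8.8723 = 2.2181, so P(H|E) = 2.2181/(1+2.2181) = 0.689.

P(H | E) ≈ 0.689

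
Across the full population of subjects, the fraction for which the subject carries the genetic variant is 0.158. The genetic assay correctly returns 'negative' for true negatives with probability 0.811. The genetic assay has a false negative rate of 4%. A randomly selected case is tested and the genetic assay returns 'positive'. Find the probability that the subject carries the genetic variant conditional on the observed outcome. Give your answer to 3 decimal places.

P(H | E) ≈ 0.488

Write H for 'the subject carries the genetic variant'. Prior odds H:¬H = 0.158/0.842 = 0.18765. For the 'positive' outcome, the likelihood ratio is 0.96/0.189 = 5.0794.
Posterior odds = 0.18765 × 5.0794 = 0.95314, so P(H|E) = 0.95314/(1+0.95314) = 0.488.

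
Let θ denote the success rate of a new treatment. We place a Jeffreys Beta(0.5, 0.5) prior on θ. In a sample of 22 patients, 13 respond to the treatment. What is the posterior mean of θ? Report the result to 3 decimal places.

Posterior mean ≈ 0.587

The binomial likelihood is conjugate to the Beta prior: with 13 successes and 9 failures, the posterior is Beta(0.5+13, 0.5+9) = Beta(13.5, 9.5).
Posterior mean = α/(α+β) = 13.5/23 = 0.587.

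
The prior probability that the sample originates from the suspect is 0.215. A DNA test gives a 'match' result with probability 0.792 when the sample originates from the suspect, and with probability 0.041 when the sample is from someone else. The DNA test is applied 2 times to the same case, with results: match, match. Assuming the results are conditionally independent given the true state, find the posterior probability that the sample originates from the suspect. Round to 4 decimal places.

Posterior P(H) ≈ 0.9903

Let H be the event that the sample originates from the suspect; start with P(H) = 0.215. P('match'|H) = 0.792, P('match'|¬H) = 0.041.
Update on result 1 ('match'): P(H) ← 0.792·0.2150 / (0.792·0.2150 + 0.041·0.7850) = 0.17028/0.20247 = 0.8410.
Update on result 2 ('match'): P(H) ← 0.792·0.8410 / (0.792·0.8410 + 0.041·0.1590) = 0.66610/0.67262 = 0.9903.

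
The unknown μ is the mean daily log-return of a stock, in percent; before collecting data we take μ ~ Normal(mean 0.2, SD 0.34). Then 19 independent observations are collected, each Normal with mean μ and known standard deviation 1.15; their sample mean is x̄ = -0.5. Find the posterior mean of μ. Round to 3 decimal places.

Prior precision 1/τ₀² = 1/0.34² = 8.65052; data precision n/σ² = 19/1.15² = 14.3667.
Posterior precision = 8.65052 + 14.3667 = 23.0172.
Posterior mean = (8.65052·0.2 + 14.3667·-0.5) / 23.0172 = -0.237.

Posterior mean ≈ -0.237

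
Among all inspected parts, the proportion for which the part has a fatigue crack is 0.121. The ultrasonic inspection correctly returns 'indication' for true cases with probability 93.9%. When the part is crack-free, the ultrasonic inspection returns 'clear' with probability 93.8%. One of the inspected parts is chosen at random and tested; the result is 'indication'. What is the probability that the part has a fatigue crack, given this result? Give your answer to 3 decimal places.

Write H for 'the part has a fatigue crack'. Prior odds H:¬H = 0.121/0.879 = 0.13766. For the 'indication' outcome, the likelihood ratio is 0.939/0.062 = 15.145.
Posterior odds = 0.13766 × 15.145 = 2.0848, so P(H|E) = 2.0848/(1+2.0848) = 0.676.

P(H | E) ≈ 0.676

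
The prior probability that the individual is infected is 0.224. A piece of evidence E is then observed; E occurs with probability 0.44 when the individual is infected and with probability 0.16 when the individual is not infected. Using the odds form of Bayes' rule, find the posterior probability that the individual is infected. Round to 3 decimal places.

Prior odds = 0.224/(1−0.224) = 0.28866. In log-odds, ln(0.28866) = -1.2425.
Add log likelihood ratio: ln(2.7500) = 1.0116.
Posterior log-odds = -0.23091, so posterior odds = exp(-0.23091) = 0.79381. Converting, P(H|E) = 0.79381/1.7938 = 0.443.

Posterior probability ≈ 0.443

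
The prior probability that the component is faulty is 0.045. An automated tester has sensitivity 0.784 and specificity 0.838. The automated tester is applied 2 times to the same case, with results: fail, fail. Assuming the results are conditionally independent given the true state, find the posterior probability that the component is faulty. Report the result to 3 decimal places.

Posterior P(H) ≈ 0.525

Let H be the event that the component is faulty; start with P(H) = 0.045. P('fail'|H) = 0.784, P('fail'|¬H) = 0.162.
Update on result 1 ('fail'): P(H) ← 0.784·0.0450 / (0.784·0.0450 + 0.162·0.9550) = 0.035280/0.18999 = 0.1857.
Update on result 2 ('fail'): P(H) ← 0.784·0.1857 / (0.784·0.1857 + 0.162·0.8143) = 0.14558/0.27750 = 0.5246.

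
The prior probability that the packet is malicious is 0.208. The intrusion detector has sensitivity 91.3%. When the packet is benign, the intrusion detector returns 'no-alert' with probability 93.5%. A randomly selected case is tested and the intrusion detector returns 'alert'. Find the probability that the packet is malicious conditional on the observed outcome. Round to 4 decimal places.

Write H for 'the packet is malicious'. Prior odds H:¬H = 0.208/0.792 = 0.26263. For the 'alert' outcome, the likelihood ratio is 0.913/0.065 = 14.046.
Posterior odds = 0.26263 × 14.046 = 3.6889, so P(H|E) = 3.6889/(1+3.6889) = 0.7867.

P(H | E) ≈ 0.7867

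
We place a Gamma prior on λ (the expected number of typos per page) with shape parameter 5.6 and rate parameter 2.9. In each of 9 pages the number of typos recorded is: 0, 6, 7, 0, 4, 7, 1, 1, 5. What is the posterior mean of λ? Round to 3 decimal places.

The Poisson likelihood adds the total count to the shape and the number of exposure periods to the rate. Here ∑xᵢ = 31 and n = 9, so shape 5.6→36.6 and rate 2.9→11.9.
Posterior mean = shape/rate = 36.6/11.9 = 3.076.

Posterior mean ≈ 3.076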